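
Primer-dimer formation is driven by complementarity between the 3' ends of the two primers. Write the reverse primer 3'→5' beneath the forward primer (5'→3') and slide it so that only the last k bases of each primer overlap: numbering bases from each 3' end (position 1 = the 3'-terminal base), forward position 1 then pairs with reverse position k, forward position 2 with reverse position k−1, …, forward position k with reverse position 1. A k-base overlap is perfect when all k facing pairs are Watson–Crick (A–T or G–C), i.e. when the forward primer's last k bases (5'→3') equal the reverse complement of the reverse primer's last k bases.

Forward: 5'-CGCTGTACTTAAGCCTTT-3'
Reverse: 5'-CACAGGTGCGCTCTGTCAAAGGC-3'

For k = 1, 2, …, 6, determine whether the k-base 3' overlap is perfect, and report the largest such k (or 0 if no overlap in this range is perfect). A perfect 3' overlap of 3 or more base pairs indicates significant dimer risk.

Last 6 bases (5'→3') — forward …GCCTTT, reverse …AAAGGC.
Reverse complement of the reverse primer's last 6 bases: GCCTTT; its first k bases are the reverse complement of the reverse primer's last k bases, so a perfect k-base overlap needs the forward primer's last k bases to equal them.
Comparing (forward last k vs required): k=1: T vs G ✗; k=2: TT vs GC ✗; k=3: TTT vs GCC ✗; k=4: CTTT vs GCCT ✗; k=5: CCTTT vs GCCTT ✗; k=6: GCCTTT vs GCCTTT ✓.
Only k = 6 is perfect, so the longest perfect 3' overlap is 6.

Longest perfect overlap: 6 complementary base pairs; significant dimer risk (threshold 3).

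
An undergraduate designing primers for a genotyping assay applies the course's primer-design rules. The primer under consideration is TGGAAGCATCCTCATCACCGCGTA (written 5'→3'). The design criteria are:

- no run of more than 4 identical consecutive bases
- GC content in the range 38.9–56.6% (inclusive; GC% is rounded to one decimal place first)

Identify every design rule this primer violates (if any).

Meets all criteria.

Base counts: A=6, T=5, G=5, C=8 (length 24).
homopolymer run: longest run = 2 ✓
GC content: GC 13/24 = 54.2% ✓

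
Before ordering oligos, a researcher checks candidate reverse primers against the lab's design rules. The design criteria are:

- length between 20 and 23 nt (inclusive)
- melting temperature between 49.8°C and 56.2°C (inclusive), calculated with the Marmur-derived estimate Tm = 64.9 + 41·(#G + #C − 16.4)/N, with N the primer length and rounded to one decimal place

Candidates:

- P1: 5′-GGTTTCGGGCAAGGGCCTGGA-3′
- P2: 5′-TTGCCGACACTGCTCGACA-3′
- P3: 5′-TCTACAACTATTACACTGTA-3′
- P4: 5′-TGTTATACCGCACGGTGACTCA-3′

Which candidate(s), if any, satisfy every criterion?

P4 only.

P1 (21 nt, A=3 T=4 G=10 C=4): length 21 ✓; Tm = 64.9 + 41·(14 − 16.4)/21 = 60.2°C, outside 49.8–56.2°C ✗ — fails.
P2 (19 nt, A=4 T=4 G=4 C=7): length 19, outside 20–23 ✗; Tm = 64.9 + 41·(11 − 16.4)/19 = 53.2°C ✓ — fails.
P3 (20 nt, A=7 T=7 G=1 C=5): length 20 ✓; Tm = 64.9 + 41·(6 − 16.4)/20 = 43.6°C, outside 49.8–56.2°C ✗ — fails.
P4 (22 nt, A=5 T=6 G=5 C=6): length 22 ✓; Tm = 64.9 + 41·(11 − 16.4)/22 = 54.8°C ✓ — passes.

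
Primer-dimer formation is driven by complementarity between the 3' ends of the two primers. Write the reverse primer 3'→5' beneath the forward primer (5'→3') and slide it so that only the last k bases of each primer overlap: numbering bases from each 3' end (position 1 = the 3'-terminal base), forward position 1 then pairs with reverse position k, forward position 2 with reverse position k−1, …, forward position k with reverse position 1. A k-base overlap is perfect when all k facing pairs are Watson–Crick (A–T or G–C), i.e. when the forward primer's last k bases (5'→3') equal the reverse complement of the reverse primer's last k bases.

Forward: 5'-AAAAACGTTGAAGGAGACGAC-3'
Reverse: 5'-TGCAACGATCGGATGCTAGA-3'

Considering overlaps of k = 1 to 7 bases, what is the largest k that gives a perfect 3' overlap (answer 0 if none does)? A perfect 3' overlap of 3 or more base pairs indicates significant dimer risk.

Longest perfect overlap: 0 complementary base pairs; below the dimer-risk threshold (threshold 3).

Last 7 bases (5'→3') — forward …AGACGAC, reverse …TGCTAGA.
Reverse complement of the reverse primer's last 7 bases: TCTAGCA; its first k bases are the reverse complement of the reverse primer's last k bases, so a perfect k-base overlap needs the forward primer's last k bases to equal them.
Comparing (forward last k vs required): k=1: C vs T ✗; k=2: AC vs TC ✗; k=3: GAC vs TCT ✗; k=4: CGAC vs TCTA ✗; k=5: ACGAC vs TCTAG ✗; k=6: GACGAC vs TCTAGC ✗; k=7: AGACGAC vs TCTAGCA ✗.
No overlap length from 1 to 7 is perfect, so the longest perfect 3' overlap is 0.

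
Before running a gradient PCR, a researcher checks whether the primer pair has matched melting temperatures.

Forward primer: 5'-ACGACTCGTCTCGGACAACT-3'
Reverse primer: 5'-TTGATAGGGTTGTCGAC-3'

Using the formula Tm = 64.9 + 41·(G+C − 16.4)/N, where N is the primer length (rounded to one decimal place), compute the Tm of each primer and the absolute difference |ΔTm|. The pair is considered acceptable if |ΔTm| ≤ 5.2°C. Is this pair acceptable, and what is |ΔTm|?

|ΔTm| = 9.2°C; the pair is not acceptable.

Forward: G+C = 11, N = 20 → Tm = 64.9 + 41·(11 − 16.4)/20 = 53.8°C.
Reverse: G+C = 8, N = 17 → Tm = 64.9 + 41·(8 − 16.4)/17 = 44.6°C.
|ΔTm| = |53.8 − 44.6| = 9.2°C, > 5.2°C.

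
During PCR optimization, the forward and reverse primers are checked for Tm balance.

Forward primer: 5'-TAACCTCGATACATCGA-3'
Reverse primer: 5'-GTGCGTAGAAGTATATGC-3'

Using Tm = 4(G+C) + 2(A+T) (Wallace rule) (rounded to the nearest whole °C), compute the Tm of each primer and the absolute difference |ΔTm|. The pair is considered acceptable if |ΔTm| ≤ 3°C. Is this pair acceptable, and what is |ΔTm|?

Forward: A=6 T=4 G=2 C=5 → Tm = 2·10 + 4·7 = 48°C.
Reverse: A=5 T=5 G=6 C=2 → Tm = 2·10 + 4·8 = 52°C.
|ΔTm| = |48 − 52| = 4°C, > 3°C.

|ΔTm| = 4°C; the pair is not acceptable.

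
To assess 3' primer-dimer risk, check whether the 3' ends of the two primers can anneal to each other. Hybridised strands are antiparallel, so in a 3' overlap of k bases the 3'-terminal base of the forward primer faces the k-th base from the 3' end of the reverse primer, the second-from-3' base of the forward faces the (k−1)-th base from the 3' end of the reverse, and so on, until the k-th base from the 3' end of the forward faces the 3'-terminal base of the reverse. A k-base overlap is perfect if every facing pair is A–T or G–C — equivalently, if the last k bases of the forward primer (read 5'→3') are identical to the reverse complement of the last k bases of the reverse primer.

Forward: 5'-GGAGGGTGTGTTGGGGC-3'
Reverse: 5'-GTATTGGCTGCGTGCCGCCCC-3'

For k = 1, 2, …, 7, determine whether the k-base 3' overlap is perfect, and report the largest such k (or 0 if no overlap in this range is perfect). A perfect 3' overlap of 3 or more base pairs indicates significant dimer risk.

Longest perfect overlap: 5 complementary base pairs; significant dimer risk (threshold 3).

Last 7 bases (5'→3') — forward …TTGGGGC, reverse …CCGCCCC.
Reverse complement of the reverse primer's last 7 bases: GGGGCGG; its first k bases are the reverse complement of the reverse primer's last k bases, so a perfect k-base overlap needs the forward primer's last k bases to equal them.
Comparing (forward last k vs required): k=1: C vs G ✗; k=2: GC vs GG ✗; k=3: GGC vs GGG ✗; k=4: GGGC vs GGGG ✗; k=5: GGGGC vs GGGGC ✓; k=6: TGGGGC vs GGGGCG ✗; k=7: TTGGGGC vs GGGGCGG ✗.
Only k = 5 is perfect, so the longest perfect 3' overlap is 5.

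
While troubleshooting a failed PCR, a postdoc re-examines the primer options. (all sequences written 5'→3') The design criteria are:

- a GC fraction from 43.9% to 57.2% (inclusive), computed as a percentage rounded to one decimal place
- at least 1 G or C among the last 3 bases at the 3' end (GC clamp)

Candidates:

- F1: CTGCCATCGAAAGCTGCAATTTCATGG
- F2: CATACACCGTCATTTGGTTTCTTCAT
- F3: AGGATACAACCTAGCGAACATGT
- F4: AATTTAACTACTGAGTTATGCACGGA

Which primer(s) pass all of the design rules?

F1 (27 nt, A=7 T=7 G=6 C=7): GC 13/27 = 48.1% ✓; 3' end TGG has 2 G/C ✓ — passes.
F2 (26 nt, A=5 T=11 G=3 C=7): GC 10/26 = 38.5%, outside 43.9–57.2% ✗; 3' end CAT has 1 G/C ✓ — fails.
F3 (23 nt, A=9 T=4 G=5 C=5): GC 10/23 = 43.5%, outside 43.9–57.2% ✗; 3' end TGT has 1 G/C ✓ — fails.
F4 (26 nt, A=9 T=8 G=5 C=4): GC 9/26 = 34.6%, outside 43.9–57.2% ✗; 3' end GGA has 2 G/C ✓ — fails.

F1 only.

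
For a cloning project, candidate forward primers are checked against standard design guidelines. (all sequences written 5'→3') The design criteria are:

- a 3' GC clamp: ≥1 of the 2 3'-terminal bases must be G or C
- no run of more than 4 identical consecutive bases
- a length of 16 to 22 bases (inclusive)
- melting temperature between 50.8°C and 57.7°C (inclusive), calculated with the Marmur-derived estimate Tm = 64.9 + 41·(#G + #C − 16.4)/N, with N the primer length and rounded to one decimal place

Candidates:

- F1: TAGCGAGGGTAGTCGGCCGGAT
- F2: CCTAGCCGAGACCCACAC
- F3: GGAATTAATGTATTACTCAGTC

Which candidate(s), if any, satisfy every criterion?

F2 only.

F1 (22 nt, A=4 T=4 G=10 C=4): 3' end AT has 0 G/C, need ≥1 ✗; longest run = 3 ✓; length 22 ✓; Tm = 64.9 + 41·(14 − 16.4)/22 = 60.4°C, outside 50.8–57.7°C ✗ — fails.
F2 (18 nt, A=5 T=1 G=3 C=9): 3' end AC has 1 G/C ✓; longest run = 3 ✓; length 18 ✓; Tm = 64.9 + 41·(12 − 16.4)/18 = 54.9°C ✓ — passes.
F3 (22 nt, A=7 T=8 G=4 C=3): 3' end TC has 1 G/C ✓; longest run = 2 ✓; length 22 ✓; Tm = 64.9 + 41·(7 − 16.4)/22 = 47.4°C, outside 50.8–57.7°C ✗ — fails.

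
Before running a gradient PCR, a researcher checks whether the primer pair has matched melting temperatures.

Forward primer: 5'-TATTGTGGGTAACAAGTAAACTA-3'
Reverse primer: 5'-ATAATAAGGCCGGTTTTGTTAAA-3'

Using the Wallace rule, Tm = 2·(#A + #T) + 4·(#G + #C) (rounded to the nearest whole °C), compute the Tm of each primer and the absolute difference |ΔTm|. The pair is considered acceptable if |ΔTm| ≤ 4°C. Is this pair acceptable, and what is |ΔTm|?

Forward: A=9 T=7 G=5 C=2 → Tm = 2·16 + 4·7 = 60°C.
Reverse: A=8 T=8 G=5 C=2 → Tm = 2·16 + 4·7 = 60°C.
|ΔTm| = |60 − 60| = 0°C, ≤ 4°C.

|ΔTm| = 0°C; the pair is acceptable.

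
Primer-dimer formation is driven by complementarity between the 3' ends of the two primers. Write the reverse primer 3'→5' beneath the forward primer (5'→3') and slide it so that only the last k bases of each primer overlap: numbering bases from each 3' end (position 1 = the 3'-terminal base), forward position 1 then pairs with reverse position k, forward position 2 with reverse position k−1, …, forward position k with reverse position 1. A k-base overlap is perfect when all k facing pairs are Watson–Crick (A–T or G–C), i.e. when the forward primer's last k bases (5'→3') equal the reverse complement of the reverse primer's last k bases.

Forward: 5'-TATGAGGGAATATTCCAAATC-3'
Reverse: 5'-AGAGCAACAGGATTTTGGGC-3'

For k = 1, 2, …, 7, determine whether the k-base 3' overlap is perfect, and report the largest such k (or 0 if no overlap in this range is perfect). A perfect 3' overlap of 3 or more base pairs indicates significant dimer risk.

Longest perfect overlap: 0 complementary base pairs; below the dimer-risk threshold (threshold 3).

Last 7 bases (5'→3') — forward …CCAAATC, reverse …TTTGGGC.
Reverse complement of the reverse primer's last 7 bases: GCCCAAA; its first k bases are the reverse complement of the reverse primer's last k bases, so a perfect k-base overlap needs the forward primer's last k bases to equal them.
Comparing (forward last k vs required): k=1: C vs G ✗; k=2: TC vs GC ✗; k=3: ATC vs GCC ✗; k=4: AATC vs GCCC ✗; k=5: AAATC vs GCCCA ✗; k=6: CAAATC vs GCCCAA ✗; k=7: CCAAATC vs GCCCAAA ✗.
No overlap length from 1 to 7 is perfect, so the longest perfect 3' overlap is 0.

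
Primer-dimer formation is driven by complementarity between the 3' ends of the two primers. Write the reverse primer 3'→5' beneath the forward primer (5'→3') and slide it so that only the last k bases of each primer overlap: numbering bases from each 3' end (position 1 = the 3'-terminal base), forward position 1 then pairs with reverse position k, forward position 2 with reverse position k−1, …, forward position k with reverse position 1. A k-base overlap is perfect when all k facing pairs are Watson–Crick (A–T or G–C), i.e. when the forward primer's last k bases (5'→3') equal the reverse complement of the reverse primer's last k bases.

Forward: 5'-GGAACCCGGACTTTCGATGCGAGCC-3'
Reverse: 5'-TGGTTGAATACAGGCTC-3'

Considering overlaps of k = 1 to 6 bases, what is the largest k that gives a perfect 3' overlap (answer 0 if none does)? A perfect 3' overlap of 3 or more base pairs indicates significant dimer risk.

Last 6 bases (5'→3') — forward …CGAGCC, reverse …AGGCTC.
Reverse complement of the reverse primer's last 6 bases: GAGCCT; its first k bases are the reverse complement of the reverse primer's last k bases, so a perfect k-base overlap needs the forward primer's last k bases to equal them.
Comparing (forward last k vs required): k=1: C vs G ✗; k=2: CC vs GA ✗; k=3: GCC vs GAG ✗; k=4: AGCC vs GAGC ✗; k=5: GAGCC vs GAGCC ✓; k=6: CGAGCC vs GAGCCT ✗.
Only k = 5 is perfect, so the longest perfect 3' overlap is 5.

Longest perfect overlap: 5 complementary base pairs; significant dimer risk (threshold 3).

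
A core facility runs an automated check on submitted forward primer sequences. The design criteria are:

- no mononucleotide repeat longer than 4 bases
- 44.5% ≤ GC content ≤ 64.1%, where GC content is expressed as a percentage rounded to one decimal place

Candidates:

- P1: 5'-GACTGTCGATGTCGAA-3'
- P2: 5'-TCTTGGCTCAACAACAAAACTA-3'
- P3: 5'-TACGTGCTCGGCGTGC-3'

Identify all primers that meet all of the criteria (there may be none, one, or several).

P1 (16 nt, A=4 T=4 G=5 C=3): longest run = 2 ✓; GC 8/16 = 50.0% ✓ — passes.
P2 (22 nt, A=9 T=5 G=2 C=6): longest run = 4 ✓; GC 8/22 = 36.4%, outside 44.5–64.1% ✗ — fails.
P3 (16 nt, A=1 T=4 G=6 C=5): longest run = 2 ✓; GC 11/16 = 68.8%, outside 44.5–64.1% ✗ — fails.

P1 only.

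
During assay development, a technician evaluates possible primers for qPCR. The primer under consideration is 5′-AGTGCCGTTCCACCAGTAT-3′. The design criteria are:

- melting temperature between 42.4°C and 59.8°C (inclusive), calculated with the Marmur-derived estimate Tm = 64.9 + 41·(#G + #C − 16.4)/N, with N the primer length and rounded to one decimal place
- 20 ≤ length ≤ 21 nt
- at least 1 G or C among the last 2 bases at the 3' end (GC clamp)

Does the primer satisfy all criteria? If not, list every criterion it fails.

Base counts: A=4, T=5, G=4, C=6 (length 19).
Tm: Tm = 64.9 + 41·(10 − 16.4)/19 = 51.1°C ✓
length: length 19, outside 20–21 ✗
GC clamp: 3' end AT has 0 G/C, need ≥1 ✗

Fails: length, GC clamp.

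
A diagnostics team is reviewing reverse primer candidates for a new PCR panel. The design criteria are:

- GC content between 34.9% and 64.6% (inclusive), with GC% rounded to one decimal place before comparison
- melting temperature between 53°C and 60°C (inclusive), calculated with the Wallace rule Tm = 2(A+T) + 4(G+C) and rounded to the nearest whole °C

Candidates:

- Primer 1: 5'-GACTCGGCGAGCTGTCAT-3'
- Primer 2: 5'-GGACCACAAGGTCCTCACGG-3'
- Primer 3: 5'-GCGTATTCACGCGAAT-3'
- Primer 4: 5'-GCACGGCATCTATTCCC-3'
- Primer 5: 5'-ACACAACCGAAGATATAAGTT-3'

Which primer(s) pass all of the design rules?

Primer 1 and Primer 4.

Primer 1 (18 nt, A=3 T=4 G=6 C=5): GC 11/18 = 61.1% ✓; Tm = 2·7 + 4·11 = 58°C ✓ — passes.
Primer 2 (20 nt, A=5 T=2 G=6 C=7): GC 13/20 = 65.0%, outside 34.9–64.6% ✗; Tm = 2·7 + 4·13 = 66°C, outside 53–60°C ✗ — fails.
Primer 3 (16 nt, A=4 T=4 G=4 C=4): GC 8/16 = 50.0% ✓; Tm = 2·8 + 4·8 = 48°C, outside 53–60°C ✗ — fails.
Primer 4 (17 nt, A=3 T=4 G=3 C=7): GC 10/17 = 58.8% ✓; Tm = 2·7 + 4·10 = 54°C ✓ — passes.
Primer 5 (21 nt, A=10 T=4 G=3 C=4): GC 7/21 = 33.3%, outside 34.9–64.6% ✗; Tm = 2·14 + 4·7 = 56°C ✓ — fails.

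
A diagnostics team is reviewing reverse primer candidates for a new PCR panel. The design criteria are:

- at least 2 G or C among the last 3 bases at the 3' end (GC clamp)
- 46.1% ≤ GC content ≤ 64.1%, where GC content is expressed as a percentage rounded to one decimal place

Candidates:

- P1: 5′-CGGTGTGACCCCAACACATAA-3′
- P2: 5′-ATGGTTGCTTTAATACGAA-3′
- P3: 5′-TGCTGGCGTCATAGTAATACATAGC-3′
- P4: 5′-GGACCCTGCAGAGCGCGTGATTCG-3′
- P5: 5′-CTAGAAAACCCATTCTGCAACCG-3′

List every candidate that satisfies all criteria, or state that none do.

P5 only.

P1 (21 nt, A=7 T=3 G=4 C=7): 3' end TAA has 0 G/C, need ≥2 ✗; GC 11/21 = 52.4% ✓ — fails.
P2 (19 nt, A=6 T=7 G=4 C=2): 3' end GAA has 1 G/C, need ≥2 ✗; GC 6/19 = 31.6%, outside 46.1–64.1% ✗ — fails.
P3 (25 nt, A=7 T=7 G=6 C=5): 3' end AGC has 2 G/C ✓; GC 11/25 = 44.0%, outside 46.1–64.1% ✗ — fails.
P4 (24 nt, A=4 T=4 G=9 C=7): 3' end TCG has 2 G/C ✓; GC 16/24 = 66.7%, outside 46.1–64.1% ✗ — fails.
P5 (23 nt, A=8 T=4 G=3 C=8): 3' end CCG has 3 G/C ✓; GC 11/23 = 47.8% ✓ — passes.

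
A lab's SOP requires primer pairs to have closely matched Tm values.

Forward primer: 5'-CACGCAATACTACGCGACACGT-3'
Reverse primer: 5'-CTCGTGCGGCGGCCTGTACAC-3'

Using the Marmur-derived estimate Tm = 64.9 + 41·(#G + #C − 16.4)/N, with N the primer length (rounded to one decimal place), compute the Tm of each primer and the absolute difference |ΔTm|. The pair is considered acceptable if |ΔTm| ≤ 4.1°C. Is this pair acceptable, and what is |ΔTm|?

|ΔTm| = 5.5°C; the pair is not acceptable.

Forward: G+C = 12, N = 22 → Tm = 64.9 + 41·(12 − 16.4)/22 = 56.7°C.
Reverse: G+C = 15, N = 21 → Tm = 64.9 + 41·(15 − 16.4)/21 = 62.2°C.
|ΔTm| = |56.7 − 62.2| = 5.5°C, > 4.1°C.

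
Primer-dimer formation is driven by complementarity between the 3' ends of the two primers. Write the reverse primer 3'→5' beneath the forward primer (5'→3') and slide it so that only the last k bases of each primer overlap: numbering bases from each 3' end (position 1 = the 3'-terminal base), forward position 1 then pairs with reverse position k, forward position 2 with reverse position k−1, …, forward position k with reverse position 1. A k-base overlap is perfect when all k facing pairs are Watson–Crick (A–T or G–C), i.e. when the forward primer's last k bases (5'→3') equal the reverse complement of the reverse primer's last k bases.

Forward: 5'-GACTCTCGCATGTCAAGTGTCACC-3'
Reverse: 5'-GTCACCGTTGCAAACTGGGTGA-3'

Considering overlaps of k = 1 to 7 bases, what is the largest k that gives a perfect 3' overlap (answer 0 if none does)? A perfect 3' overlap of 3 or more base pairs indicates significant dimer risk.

Last 7 bases (5'→3') — forward …TGTCACC, reverse …TGGGTGA.
Reverse complement of the reverse primer's last 7 bases: TCACCCA; its first k bases are the reverse complement of the reverse primer's last k bases, so a perfect k-base overlap needs the forward primer's last k bases to equal them.
Comparing (forward last k vs required): k=1: C vs T ✗; k=2: CC vs TC ✗; k=3: ACC vs TCA ✗; k=4: CACC vs TCAC ✗; k=5: TCACC vs TCACC ✓; k=6: GTCACC vs TCACCC ✗; k=7: TGTCACC vs TCACCCA ✗.
Only k = 5 is perfect, so the longest perfect 3' overlap is 5.

Longest perfect overlap: 5 complementary base pairs; significant dimer risk (threshold 3).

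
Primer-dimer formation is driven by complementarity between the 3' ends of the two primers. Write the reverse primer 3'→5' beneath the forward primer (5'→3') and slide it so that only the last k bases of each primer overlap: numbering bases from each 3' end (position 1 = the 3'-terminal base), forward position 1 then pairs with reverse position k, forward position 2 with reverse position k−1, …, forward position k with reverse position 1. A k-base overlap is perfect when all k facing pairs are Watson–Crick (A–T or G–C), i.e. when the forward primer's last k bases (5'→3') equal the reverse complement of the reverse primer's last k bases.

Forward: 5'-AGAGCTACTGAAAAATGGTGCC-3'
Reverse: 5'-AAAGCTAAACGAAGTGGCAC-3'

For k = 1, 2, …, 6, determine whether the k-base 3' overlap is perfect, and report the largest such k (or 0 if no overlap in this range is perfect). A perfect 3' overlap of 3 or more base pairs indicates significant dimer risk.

Longest perfect overlap: 5 complementary base pairs; significant dimer risk (threshold 3).

Last 6 bases (5'→3') — forward …GGTGCC, reverse …TGGCAC.
Reverse complement of the reverse primer's last 6 bases: GTGCCA; its first k bases are the reverse complement of the reverse primer's last k bases, so a perfect k-base overlap needs the forward primer's last k bases to equal them.
Comparing (forward last k vs required): k=1: C vs G ✗; k=2: CC vs GT ✗; k=3: GCC vs GTG ✗; k=4: TGCC vs GTGC ✗; k=5: GTGCC vs GTGCC ✓; k=6: GGTGCC vs GTGCCA ✗.
Only k = 5 is perfect, so the longest perfect 3' overlap is 5.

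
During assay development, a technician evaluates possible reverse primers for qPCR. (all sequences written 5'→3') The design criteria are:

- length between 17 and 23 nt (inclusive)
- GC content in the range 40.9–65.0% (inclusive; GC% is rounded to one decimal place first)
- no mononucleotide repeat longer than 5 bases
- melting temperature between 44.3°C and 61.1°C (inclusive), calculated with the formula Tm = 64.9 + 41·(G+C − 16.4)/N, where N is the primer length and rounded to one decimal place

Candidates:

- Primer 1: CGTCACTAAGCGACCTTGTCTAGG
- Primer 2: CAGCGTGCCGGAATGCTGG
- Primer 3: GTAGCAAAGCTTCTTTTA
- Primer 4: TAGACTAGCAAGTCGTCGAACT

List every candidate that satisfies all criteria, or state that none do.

Primer 1 (24 nt, A=5 T=6 G=6 C=7): length 24, outside 17–23 ✗; GC 13/24 = 54.2% ✓; longest run = 2 ✓; Tm = 64.9 + 41·(13 − 16.4)/24 = 59.1°C ✓ — fails.
Primer 2 (19 nt, A=3 T=3 G=8 C=5): length 19 ✓; GC 13/19 = 68.4%, outside 40.9–65.0% ✗; longest run = 2 ✓; Tm = 64.9 + 41·(13 − 16.4)/19 = 57.6°C ✓ — fails.
Primer 3 (18 nt, A=5 T=7 G=3 C=3): length 18 ✓; GC 6/18 = 33.3%, outside 40.9–65.0% ✗; longest run = 4 ✓; Tm = 64.9 + 41·(6 − 16.4)/18 = 41.2°C, outside 44.3–61.1°C ✗ — fails.
Primer 4 (22 nt, A=7 T=5 G=5 C=5): length 22 ✓; GC 10/22 = 45.5% ✓; longest run = 2 ✓; Tm = 64.9 + 41·(10 − 16.4)/22 = 53.0°C ✓ — passes.

Primer 4 only.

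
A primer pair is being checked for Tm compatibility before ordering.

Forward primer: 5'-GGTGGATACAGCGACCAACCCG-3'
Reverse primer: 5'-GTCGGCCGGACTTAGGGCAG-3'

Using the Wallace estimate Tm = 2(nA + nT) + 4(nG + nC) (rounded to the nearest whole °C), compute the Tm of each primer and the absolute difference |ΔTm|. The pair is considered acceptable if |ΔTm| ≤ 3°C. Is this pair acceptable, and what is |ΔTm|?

|ΔTm| = 4°C; the pair is not acceptable.

Forward: A=6 T=2 G=7 C=7 → Tm = 2·8 + 4·14 = 72°C.
Reverse: A=3 T=3 G=9 C=5 → Tm = 2·6 + 4·14 = 68°C.
|ΔTm| = |72 − 68| = 4°C, > 3°C.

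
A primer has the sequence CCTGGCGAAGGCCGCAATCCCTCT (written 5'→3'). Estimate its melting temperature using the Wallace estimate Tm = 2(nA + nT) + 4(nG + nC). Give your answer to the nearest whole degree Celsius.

80°C

Base counts: A=4, T=4, G=6, C=10 (length 24).
Tm = 2·(4+4) + 4·(6+10) = 2·8 + 4·16 = 16 + 64 = 80°C.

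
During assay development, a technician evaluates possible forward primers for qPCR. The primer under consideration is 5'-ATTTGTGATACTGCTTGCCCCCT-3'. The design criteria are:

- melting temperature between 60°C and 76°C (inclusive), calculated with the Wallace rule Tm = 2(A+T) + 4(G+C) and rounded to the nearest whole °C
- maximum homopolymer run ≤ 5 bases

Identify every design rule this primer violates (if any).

Meets all criteria.

Base counts: A=3, T=9, G=4, C=7 (length 23).
Tm: Tm = 2·12 + 4·11 = 68°C ✓
homopolymer run: longest run = 5 ✓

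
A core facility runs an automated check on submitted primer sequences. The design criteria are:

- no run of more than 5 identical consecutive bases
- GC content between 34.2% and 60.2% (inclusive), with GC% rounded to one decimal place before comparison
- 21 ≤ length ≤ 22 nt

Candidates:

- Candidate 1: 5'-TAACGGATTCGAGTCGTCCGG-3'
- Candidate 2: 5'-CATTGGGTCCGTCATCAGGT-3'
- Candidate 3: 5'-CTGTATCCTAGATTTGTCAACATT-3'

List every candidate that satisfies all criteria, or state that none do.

Candidate 1 (21 nt, A=4 T=5 G=7 C=5): longest run = 2 ✓; GC 12/21 = 57.1% ✓; length 21 ✓ — passes.
Candidate 2 (20 nt, A=3 T=6 G=6 C=5): longest run = 3 ✓; GC 11/20 = 55.0% ✓; length 20, outside 21–22 ✗ — fails.
Candidate 3 (24 nt, A=6 T=10 G=3 C=5): longest run = 3 ✓; GC 8/24 = 33.3%, outside 34.2–60.2% ✗; length 24, outside 21–22 ✗ — fails.

Candidate 1 only.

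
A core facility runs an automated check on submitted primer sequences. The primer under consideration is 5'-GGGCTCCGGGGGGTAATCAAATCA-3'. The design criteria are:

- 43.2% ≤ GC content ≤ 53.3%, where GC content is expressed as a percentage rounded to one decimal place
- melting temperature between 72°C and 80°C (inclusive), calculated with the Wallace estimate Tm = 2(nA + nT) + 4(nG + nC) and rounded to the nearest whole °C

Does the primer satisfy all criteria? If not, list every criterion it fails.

Base counts: A=6, T=4, G=9, C=5 (length 24).
GC content: GC 14/24 = 58.3%, outside 43.2–53.3% ✗
Tm: Tm = 2·10 + 4·14 = 76°C ✓

Fails: GC content.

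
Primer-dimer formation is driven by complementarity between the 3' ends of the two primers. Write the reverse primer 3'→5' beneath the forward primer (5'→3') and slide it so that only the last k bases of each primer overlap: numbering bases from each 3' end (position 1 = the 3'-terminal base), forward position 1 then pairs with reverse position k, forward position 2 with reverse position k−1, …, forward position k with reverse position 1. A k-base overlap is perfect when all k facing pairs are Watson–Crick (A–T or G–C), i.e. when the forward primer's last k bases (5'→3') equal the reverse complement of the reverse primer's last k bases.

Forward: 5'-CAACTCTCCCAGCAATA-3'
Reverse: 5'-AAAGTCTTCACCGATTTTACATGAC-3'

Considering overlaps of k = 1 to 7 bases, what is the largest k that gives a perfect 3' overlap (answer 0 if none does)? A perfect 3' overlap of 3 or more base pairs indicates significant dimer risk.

Last 7 bases (5'→3') — forward …AGCAATA, reverse …ACATGAC.
Reverse complement of the reverse primer's last 7 bases: GTCATGT; its first k bases are the reverse complement of the reverse primer's last k bases, so a perfect k-base overlap needs the forward primer's last k bases to equal them.
Comparing (forward last k vs required): k=1: A vs G ✗; k=2: TA vs GT ✗; k=3: ATA vs GTC ✗; k=4: AATA vs GTCA ✗; k=5: CAATA vs GTCAT ✗; k=6: GCAATA vs GTCATG ✗; k=7: AGCAATA vs GTCATGT ✗.
No overlap length from 1 to 7 is perfect, so the longest perfect 3' overlap is 0.

Longest perfect overlap: 0 complementary base pairs; below the dimer-risk threshold (threshold 3).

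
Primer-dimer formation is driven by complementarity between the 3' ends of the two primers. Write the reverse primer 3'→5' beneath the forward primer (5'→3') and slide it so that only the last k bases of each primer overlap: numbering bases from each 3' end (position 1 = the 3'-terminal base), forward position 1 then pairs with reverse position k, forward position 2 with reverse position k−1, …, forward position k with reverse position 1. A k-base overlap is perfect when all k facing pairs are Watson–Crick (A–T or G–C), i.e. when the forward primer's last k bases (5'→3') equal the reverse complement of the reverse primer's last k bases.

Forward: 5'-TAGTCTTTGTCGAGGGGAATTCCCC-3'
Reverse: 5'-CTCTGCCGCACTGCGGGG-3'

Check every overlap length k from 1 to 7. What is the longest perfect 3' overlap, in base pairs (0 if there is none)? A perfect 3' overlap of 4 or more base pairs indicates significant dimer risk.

Last 7 bases (5'→3') — forward …ATTCCCC, reverse …TGCGGGG.
Reverse complement of the reverse primer's last 7 bases: CCCCGCA; its first k bases are the reverse complement of the reverse primer's last k bases, so a perfect k-base overlap needs the forward primer's last k bases to equal them.
Comparing (forward last k vs required): k=1: C vs C ✓; k=2: CC vs CC ✓; k=3: CCC vs CCC ✓; k=4: CCCC vs CCCC ✓; k=5: TCCCC vs CCCCG ✗; k=6: TTCCCC vs CCCCGC ✗; k=7: ATTCCCC vs CCCCGCA ✗.
Perfect overlaps at k = 1, 2, 3, 4; the largest is 4.

Longest perfect overlap: 4 complementary base pairs; significant dimer risk (threshold 4).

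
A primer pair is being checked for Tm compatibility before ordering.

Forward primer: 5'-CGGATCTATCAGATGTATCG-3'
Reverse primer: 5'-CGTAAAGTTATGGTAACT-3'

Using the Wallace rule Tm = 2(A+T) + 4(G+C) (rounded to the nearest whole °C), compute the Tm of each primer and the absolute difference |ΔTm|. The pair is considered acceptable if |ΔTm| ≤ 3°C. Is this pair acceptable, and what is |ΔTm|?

Forward: A=5 T=6 G=5 C=4 → Tm = 2·11 + 4·9 = 58°C.
Reverse: A=6 T=6 G=4 C=2 → Tm = 2·12 + 4·6 = 48°C.
|ΔTm| = |58 − 48| = 10°C, > 3°C.

|ΔTm| = 10°C; the pair is not acceptable.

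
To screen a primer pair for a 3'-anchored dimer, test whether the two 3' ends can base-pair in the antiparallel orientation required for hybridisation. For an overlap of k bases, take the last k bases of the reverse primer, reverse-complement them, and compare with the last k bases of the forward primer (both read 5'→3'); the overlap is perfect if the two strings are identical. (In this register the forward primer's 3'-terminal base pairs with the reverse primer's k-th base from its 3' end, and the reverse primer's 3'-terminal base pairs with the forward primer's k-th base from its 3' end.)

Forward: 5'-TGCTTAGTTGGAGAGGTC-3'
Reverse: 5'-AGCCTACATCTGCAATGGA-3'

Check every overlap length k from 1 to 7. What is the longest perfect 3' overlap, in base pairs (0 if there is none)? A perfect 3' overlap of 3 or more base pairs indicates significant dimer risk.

Longest perfect overlap: 2 complementary base pairs; below the dimer-risk threshold (threshold 3).

Last 7 bases (5'→3') — forward …AGAGGTC, reverse …CAATGGA.
Reverse complement of the reverse primer's last 7 bases: TCCATTG; its first k bases are the reverse complement of the reverse primer's last k bases, so a perfect k-base overlap needs the forward primer's last k bases to equal them.
Comparing (forward last k vs required): k=1: C vs T ✗; k=2: TC vs TC ✓; k=3: GTC vs TCC ✗; k=4: GGTC vs TCCA ✗; k=5: AGGTC vs TCCAT ✗; k=6: GAGGTC vs TCCATT ✗; k=7: AGAGGTC vs TCCATTG ✗.
Only k = 2 is perfect, so the longest perfect 3' overlap is 2.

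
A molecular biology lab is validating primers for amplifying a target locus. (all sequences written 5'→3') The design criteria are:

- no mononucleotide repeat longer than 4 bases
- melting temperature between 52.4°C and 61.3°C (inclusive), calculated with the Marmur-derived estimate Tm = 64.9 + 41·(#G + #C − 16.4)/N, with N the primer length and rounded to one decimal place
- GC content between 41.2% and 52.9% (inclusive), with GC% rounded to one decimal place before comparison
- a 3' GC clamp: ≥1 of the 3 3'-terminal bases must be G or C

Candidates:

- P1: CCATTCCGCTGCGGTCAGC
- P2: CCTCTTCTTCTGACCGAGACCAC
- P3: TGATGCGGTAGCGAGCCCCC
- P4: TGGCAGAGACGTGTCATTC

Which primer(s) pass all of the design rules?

P1 (19 nt, A=2 T=4 G=5 C=8): longest run = 2 ✓; Tm = 64.9 + 41·(13 − 16.4)/19 = 57.6°C ✓; GC 13/19 = 68.4%, outside 41.2–52.9% ✗; 3' end AGC has 2 G/C ✓ — fails.
P2 (23 nt, A=4 T=6 G=3 C=10): longest run = 2 ✓; Tm = 64.9 + 41·(13 − 16.4)/23 = 58.8°C ✓; GC 13/23 = 56.5%, outside 41.2–52.9% ✗; 3' end CAC has 2 G/C ✓ — fails.
P3 (20 nt, A=3 T=3 G=7 C=7): longest run = 5, exceeds 4 ✗; Tm = 64.9 + 41·(14 − 16.4)/20 = 60.0°C ✓; GC 14/20 = 70.0%, outside 41.2–52.9% ✗; 3' end CCC has 3 G/C ✓ — fails.
P4 (19 nt, A=4 T=5 G=6 C=4): longest run = 2 ✓; Tm = 64.9 + 41·(10 − 16.4)/19 = 51.1°C, outside 52.4–61.3°C ✗; GC 10/19 = 52.6% ✓; 3' end TTC has 1 G/C ✓ — fails.

None of the candidates satisfy all criteria.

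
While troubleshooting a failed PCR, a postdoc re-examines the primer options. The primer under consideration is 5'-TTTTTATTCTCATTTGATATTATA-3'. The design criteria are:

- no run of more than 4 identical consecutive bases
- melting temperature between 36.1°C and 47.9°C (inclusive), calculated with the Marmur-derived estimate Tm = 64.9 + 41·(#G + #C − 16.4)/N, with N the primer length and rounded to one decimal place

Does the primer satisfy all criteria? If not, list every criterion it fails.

Base counts: A=6, T=15, G=1, C=2 (length 24).
homopolymer run: longest run = 5, exceeds 4 ✗
Tm: Tm = 64.9 + 41·(3 − 16.4)/24 = 42.0°C ✓

Fails: homopolymer run.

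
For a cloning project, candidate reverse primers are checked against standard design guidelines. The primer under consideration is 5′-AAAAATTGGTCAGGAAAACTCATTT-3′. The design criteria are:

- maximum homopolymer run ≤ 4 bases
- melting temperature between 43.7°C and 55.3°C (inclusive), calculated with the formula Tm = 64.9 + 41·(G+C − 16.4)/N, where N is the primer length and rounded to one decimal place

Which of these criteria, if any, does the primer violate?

Fails: homopolymer run.

Base counts: A=11, T=7, G=4, C=3 (length 25).
homopolymer run: longest run = 5, exceeds 4 ✗
Tm: Tm = 64.9 + 41·(7 − 16.4)/25 = 49.5°C ✓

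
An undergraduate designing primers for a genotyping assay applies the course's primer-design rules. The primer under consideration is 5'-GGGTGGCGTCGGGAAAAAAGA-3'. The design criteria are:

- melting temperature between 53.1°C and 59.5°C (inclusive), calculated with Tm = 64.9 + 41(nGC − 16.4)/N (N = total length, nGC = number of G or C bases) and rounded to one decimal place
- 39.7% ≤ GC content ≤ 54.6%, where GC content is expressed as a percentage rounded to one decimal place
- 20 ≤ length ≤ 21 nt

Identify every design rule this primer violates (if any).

Base counts: A=7, T=2, G=10, C=2 (length 21).
Tm: Tm = 64.9 + 41·(12 − 16.4)/21 = 56.3°C ✓
GC content: GC 12/21 = 57.1%, outside 39.7–54.6% ✗
length: length 21 ✓

Fails: GC content.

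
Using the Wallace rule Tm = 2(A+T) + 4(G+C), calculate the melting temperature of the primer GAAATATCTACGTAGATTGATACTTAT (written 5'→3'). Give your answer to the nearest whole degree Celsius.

Base counts: A=10, T=10, G=4, C=3 (length 27).
Tm = 2·(10+10) + 4·(4+3) = 2·20 + 4·7 = 40 + 28 = 68°C.

68°C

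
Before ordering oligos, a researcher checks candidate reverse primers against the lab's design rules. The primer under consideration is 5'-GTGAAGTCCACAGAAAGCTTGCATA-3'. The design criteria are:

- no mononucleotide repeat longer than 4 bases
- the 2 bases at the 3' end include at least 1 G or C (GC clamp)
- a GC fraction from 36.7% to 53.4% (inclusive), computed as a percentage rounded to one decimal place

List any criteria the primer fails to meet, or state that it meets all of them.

Fails: GC clamp.

Base counts: A=9, T=5, G=6, C=5 (length 25).
homopolymer run: longest run = 3 ✓
GC clamp: 3' end TA has 0 G/C, need ≥1 ✗
GC content: GC 11/25 = 44.0% ✓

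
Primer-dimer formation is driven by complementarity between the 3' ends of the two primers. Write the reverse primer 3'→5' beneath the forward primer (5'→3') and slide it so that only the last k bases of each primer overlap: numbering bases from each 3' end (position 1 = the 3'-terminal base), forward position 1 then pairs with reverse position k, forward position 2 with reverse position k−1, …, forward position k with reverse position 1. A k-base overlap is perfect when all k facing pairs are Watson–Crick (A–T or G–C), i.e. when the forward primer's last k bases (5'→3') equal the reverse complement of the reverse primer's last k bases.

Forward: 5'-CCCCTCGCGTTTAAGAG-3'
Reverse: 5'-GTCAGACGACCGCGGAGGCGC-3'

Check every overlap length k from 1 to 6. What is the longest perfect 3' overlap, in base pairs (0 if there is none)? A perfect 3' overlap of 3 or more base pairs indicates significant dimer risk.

Last 6 bases (5'→3') — forward …TAAGAG, reverse …AGGCGC.
Reverse complement of the reverse primer's last 6 bases: GCGCCT; its first k bases are the reverse complement of the reverse primer's last k bases, so a perfect k-base overlap needs the forward primer's last k bases to equal them.
Comparing (forward last k vs required): k=1: G vs G ✓; k=2: AG vs GC ✗; k=3: GAG vs GCG ✗; k=4: AGAG vs GCGC ✗; k=5: AAGAG vs GCGCC ✗; k=6: TAAGAG vs GCGCCT ✗.
Only k = 1 is perfect, so the longest perfect 3' overlap is 1.

Longest perfect overlap: 1 complementary base pair; below the dimer-risk threshold (threshold 3).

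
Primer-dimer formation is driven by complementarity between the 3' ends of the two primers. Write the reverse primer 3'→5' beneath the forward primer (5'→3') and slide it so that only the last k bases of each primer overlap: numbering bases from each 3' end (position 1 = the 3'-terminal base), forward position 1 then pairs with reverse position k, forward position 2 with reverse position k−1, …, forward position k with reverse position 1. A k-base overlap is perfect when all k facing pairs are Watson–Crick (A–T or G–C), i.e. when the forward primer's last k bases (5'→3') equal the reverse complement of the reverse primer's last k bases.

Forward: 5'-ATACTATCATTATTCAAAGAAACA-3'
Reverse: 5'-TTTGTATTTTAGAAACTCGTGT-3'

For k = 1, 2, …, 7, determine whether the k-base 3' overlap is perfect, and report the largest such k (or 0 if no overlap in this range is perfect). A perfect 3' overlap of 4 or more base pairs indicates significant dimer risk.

Longest perfect overlap: 3 complementary base pairs; below the dimer-risk threshold (threshold 4).

Last 7 bases (5'→3') — forward …AGAAACA, reverse …CTCGTGT.
Reverse complement of the reverse primer's last 7 bases: ACACGAG; its first k bases are the reverse complement of the reverse primer's last k bases, so a perfect k-base overlap needs the forward primer's last k bases to equal them.
Comparing (forward last k vs required): k=1: A vs A ✓; k=2: CA vs AC ✗; k=3: ACA vs ACA ✓; k=4: AACA vs ACAC ✗; k=5: AAACA vs ACACG ✗; k=6: GAAACA vs ACACGA ✗; k=7: AGAAACA vs ACACGAG ✗.
Perfect overlaps at k = 1, 3; the largest is 3.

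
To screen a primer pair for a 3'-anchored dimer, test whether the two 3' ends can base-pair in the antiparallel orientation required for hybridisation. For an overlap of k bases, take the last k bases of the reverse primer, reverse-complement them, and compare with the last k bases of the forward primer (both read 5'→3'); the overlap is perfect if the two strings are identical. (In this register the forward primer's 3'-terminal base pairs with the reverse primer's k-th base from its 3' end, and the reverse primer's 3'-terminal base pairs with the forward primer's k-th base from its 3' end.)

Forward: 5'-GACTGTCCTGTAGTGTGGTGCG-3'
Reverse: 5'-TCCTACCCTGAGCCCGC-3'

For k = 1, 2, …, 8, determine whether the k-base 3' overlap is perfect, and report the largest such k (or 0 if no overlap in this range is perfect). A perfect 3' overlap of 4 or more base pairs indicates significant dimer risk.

Last 8 bases (5'→3') — forward …GTGGTGCG, reverse …GAGCCCGC.
Reverse complement of the reverse primer's last 8 bases: GCGGGCTC; its first k bases are the reverse complement of the reverse primer's last k bases, so a perfect k-base overlap needs the forward primer's last k bases to equal them.
Comparing (forward last k vs required): k=1: G vs G ✓; k=2: CG vs GC ✗; k=3: GCG vs GCG ✓; k=4: TGCG vs GCGG ✗; k=5: GTGCG vs GCGGG ✗; k=6: GGTGCG vs GCGGGC ✗; k=7: TGGTGCG vs GCGGGCT ✗; k=8: GTGGTGCG vs GCGGGCTC ✗.
Perfect overlaps at k = 1, 3; the largest is 3.

Longest perfect overlap: 3 complementary base pairs; below the dimer-risk threshold (threshold 4).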